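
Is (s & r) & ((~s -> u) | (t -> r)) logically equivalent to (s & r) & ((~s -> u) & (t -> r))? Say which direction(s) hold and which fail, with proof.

[⇒] Assume the antecedent. If t is true, the antecedent forces (r = T, t = T, s = T, u = F) or (r = T, t = T, s = T, u = T), and the consequent holds there. If t is false, the antecedent forces (r = T, t = F, s = T, u = F) or (r = T, t = F, s = T, u = T), and the consequent holds there. Either way the consequent holds.

[⇐] Assume the antecedent. If t is true, the antecedent forces (r = T, t = T, s = T, u = F) or (r = T, t = T, s = T, u = T), and the consequent holds there. If t is false, the antecedent forces (r = T, t = F, s = T, u = F) or (r = T, t = F, s = T, u = T), and the consequent holds there. Either way the consequent holds.

Equivalent; both directions hold.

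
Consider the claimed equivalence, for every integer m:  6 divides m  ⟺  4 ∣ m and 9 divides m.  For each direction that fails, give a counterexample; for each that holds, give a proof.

Only the reverse direction holds.

(⇒) This fails: take m = 6. Certainly 6 ∣ 6, but 4 ∤ 6.

(⇐) Suppose 4 ∣ m and 9 ∣ m. Any common multiple of 4 and 9 is a multiple of their lcm; here gcd(4, 9) = 1, so lcm(4, 9) = 4·9 = 36, so 36 ∣ m. Since 6 ∣ 36, it follows that 6 ∣ m.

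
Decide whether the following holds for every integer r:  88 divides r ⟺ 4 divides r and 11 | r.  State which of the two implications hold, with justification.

(⇒) holds; (⇐) fails.

(⟸) This fails: take r = 44. Both 4 ∣ 44 and 11 ∣ 44, yet 44 is not a multiple of 88 (since 44 = 0·88 + 44), so 88 ∤ 44.

(⟹) If 88 ∣ r, write r = 88q. Since 88 = 22·4, r = 4·(22q), so 4 ∣ r; and since 88 = 8·11, r = 11·(8q), so 11 ∣ r.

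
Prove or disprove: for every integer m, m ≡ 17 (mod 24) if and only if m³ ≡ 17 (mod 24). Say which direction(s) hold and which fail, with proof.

The biconditional holds.

(⟹) Suppose m ≡ 17 (mod 24). Write m = 24j + 17. Then (24j + 17)³ = 13824j³ + 29376j² + 20808j + 4913 = 24(576j³ + 1224j² + 867j + 204) + 17, so m³ ≡ 17 (mod 24).

(⟸) Conversely, suppose m³ ≡ 17 (mod 24). The only residue r in {0, …, 23} with r³ ≡ 17 (mod 24) is r = 17, so m ≡ 17 (mod 24).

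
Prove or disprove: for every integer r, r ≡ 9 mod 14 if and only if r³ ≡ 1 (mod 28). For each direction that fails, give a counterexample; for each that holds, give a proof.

[⇒] This fails: take r = 23. Then 23 ≡ 9 (mod 14), but 23³ = 12167 ≡ 15 (mod 28), not 1.

[⇐] This fails: take r = 1. Then 1³ = 1 ≡ 1 (mod 28), yet 1 ≡ 1 (mod 14), not 9.

(⇒) fails and (⇐) fails.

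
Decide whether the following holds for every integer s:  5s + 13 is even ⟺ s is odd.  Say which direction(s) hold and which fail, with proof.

Equivalent; both directions hold.

(⇒) Suppose 5s + 13 is even. Since 5 is odd, 5s and s have the same parity, so 5s + 13 ≡ s + 13 (mod 2). As 13 is odd, 5s + 13 is even exactly when s is odd. Thus s is odd.

(⇐) Conversely, suppose s is odd; write s = 2j + 1. Then 5s + 13 = 5·(2j + 1) + 13 = 2·5j + 18, which is even.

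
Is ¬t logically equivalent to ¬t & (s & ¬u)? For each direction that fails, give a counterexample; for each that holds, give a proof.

(⇒) fails; (⇐) holds.

[⇒] This fails. Under u = F, t = F, s = F, the left side is true but the right side is false.

[⇐] Assume the antecedent. If u is true, the antecedent cannot hold. If u is false, the antecedent forces (u = F, t = F, s = T), and ¬t holds there. Either way ¬t holds.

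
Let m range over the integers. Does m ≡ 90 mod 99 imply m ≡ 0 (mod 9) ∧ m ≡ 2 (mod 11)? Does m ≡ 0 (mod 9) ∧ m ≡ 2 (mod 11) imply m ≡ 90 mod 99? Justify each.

Both directions hold; the statement is true.

(⇐) If m ≡ 0 (mod 9) and m ≡ 2 (mod 11), then by the Chinese remainder theorem m ≡ 90 (mod 99). This is exactly m ≡ 90 (mod 99).

(⇒) Suppose m ≡ 90 (mod 99); write m = 99j + 90. Since 9 ∣ 99, reducing mod 9 gives m ≡ 90 ≡ 0 (mod 9); since 11 ∣ 99, reducing mod 11 gives m ≡ 90 ≡ 2 (mod 11).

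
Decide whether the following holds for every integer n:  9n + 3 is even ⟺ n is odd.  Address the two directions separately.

(→) Suppose 9n + 3 is even. Since 9 is odd, 9n and n have the same parity, so 9n + 3 ≡ n + 3 (mod 2). As 3 is odd, 9n + 3 is even exactly when n is odd. Thus n is odd.

(←) Conversely, suppose n is odd; write n = 2j + 1. Then 9n + 3 = 9·(2j + 1) + 3 = 2·9j + 12, which is even.

Both implications hold.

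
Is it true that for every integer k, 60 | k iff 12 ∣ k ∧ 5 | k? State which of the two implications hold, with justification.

Converse. Suppose 12 ∣ k and 5 ∣ k. Any common multiple of 12 and 5 is a multiple of their lcm; here gcd(12, 5) = 1, so lcm(12, 5) = 12·5 = 60, so 60 ∣ k.

Forward direction. If 60 ∣ k, write k = 60q. Since 60 = 5·12, k = 12·(5q), so 12 ∣ k; and since 60 = 12·5, k = 5·(12q), so 5 ∣ k.

Both implications hold.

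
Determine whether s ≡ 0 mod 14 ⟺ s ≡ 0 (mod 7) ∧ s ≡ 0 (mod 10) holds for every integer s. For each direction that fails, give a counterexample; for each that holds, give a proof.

(⇐) If s ≡ 0 (mod 7) and s ≡ 0 (mod 10), then by the Chinese remainder theorem s ≡ 0 (mod 70). Since 0 ≡ 0 (mod 14) and 14 ∣ 70, we get s ≡ 0 (mod 14).

(⇒) This fails: s = 42 gives 42 ≡ 0 (mod 14) but 42 ≡ 2 (mod 10), so the conjunction on the right does not hold.

Only the reverse direction holds.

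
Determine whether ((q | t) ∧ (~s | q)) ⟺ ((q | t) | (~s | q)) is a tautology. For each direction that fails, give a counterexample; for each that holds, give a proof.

Only the forward direction holds.

(⟹) Assume the antecedent. If s is true, the antecedent forces (s = T, q = T, t = F) or (s = T, q = T, t = T), and (q | t) | (~s | q) holds there. If s is false, (q | t) | (~s | q) reduces to true regardless of the other variables. Either way (q | t) | (~s | q) holds.

(⟸) This fails. Under s = F, q = F, t = F, the left side is false but the right side is true.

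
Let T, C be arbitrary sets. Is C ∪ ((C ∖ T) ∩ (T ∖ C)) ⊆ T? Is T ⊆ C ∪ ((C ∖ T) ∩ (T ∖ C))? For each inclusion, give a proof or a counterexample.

Both inclusions fail.

(⟹) This inclusion fails. Take T = ∅, C = {1}; then 1 ∈ C ∪ ((C ∖ T) ∩ (T ∖ C)) but 1 ∉ T.

(⟸) This inclusion fails. Take T = {1}, C = ∅; then 1 ∈ T but 1 ∉ C ∪ ((C ∖ T) ∩ (T ∖ C)).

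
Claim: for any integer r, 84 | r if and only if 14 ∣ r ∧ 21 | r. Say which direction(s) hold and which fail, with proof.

(⇒) holds; (⇐) fails.

(⟹) If 84 ∣ r, write r = 84q. Since 84 = 6·14, r = 14·(6q), so 14 ∣ r; and since 84 = 4·21, r = 21·(4q), so 21 ∣ r.

(⟸) This fails: take r = 42. Both 14 ∣ 42 and 21 ∣ 42, yet 42 is not a multiple of 84 (since 42 = 0·84 + 42), so 84 ∤ 42.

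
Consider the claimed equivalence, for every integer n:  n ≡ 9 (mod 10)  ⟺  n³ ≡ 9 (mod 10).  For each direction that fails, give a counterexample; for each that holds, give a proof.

Forward direction. Suppose n ≡ 9 (mod 10). Write n = 10j + 9. Then (10j + 9)³ = 1000j³ + 2700j² + 2430j + 729 = 10(100j³ + 270j² + 243j + 72) + 9, so n³ ≡ 9 (mod 10).

Converse. Suppose n³ ≡ 9 (mod 10). The only residue r in {0, …, 9} with r³ ≡ 9 (mod 10) is r = 9, so n ≡ 9 (mod 10).

Both implications hold.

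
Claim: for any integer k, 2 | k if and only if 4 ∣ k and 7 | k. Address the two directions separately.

Forward direction. This fails: take k = 2. Certainly 2 ∣ 2, but 4 ∤ 2.

Converse. Suppose 4 ∣ k and 7 ∣ k. Any common multiple of 4 and 7 is a multiple of their lcm; here gcd(4, 7) = 1, so lcm(4, 7) = 4·7 = 28, so 28 ∣ k. Since 2 ∣ 28, it follows that 2 ∣ k.

Only the converse holds.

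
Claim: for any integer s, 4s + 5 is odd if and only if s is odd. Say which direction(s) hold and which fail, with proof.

The forward direction fails; the converse holds.

(⇒) This fails: take s = 0. Then 4s + 5 = 5, which is odd, yet s = 0 is even, not odd.

(⇐) Suppose s is odd. Since 4 is even, 4s is even for every s, so 4s + 5 has the same parity as 5, which is odd. Hence 4s + 5 is odd.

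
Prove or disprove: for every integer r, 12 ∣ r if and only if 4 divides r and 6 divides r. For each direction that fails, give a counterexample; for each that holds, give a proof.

Both directions hold; the statement is true.

(⇒) If 12 ∣ r, write r = 12q. Since 12 = 3·4, r = 4·(3q), so 4 ∣ r; and since 12 = 2·6, r = 6·(2q), so 6 ∣ r.

(⇐) Suppose 4 ∣ r and 6 ∣ r. Any common multiple of 4 and 6 is a multiple of their lcm; here lcm(4, 6) = 4·6/gcd(4, 6) = 24/2 = 12, so 12 ∣ r.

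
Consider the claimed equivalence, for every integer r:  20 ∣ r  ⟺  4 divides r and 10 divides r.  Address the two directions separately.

(→) If 20 ∣ r, write r = 20q. Since 20 = 5·4, r = 4·(5q), so 4 ∣ r; and since 20 = 2·10, r = 10·(2q), so 10 ∣ r.

(←) Suppose 4 ∣ r and 10 ∣ r. Any common multiple of 4 and 10 is a multiple of their lcm; here lcm(4, 10) = 4·10/gcd(4, 10) = 40/2 = 20, so 20 ∣ r.

Both implications hold.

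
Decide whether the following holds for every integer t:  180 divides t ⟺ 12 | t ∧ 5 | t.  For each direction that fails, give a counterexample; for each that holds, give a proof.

Only the forward implication holds.

Converse. This fails: take t = 60. Both 12 ∣ 60 and 5 ∣ 60, yet 60 is not a multiple of 180 (since 60 = 0·180 + 60), so 180 ∤ 60.

Forward direction. If 180 ∣ t, write t = 180q. Since 180 = 15·12, t = 12·(15q), so 12 ∣ t; and since 180 = 36·5, t = 5·(36q), so 5 ∣ t.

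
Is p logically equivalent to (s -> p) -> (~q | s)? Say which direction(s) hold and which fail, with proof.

(⇒) fails and (⇐) fails.

[⇒] This fails. Under s = F, q = T, p = T, the left side is true but the right side is false.

[⇐] This fails. Under s = F, q = F, p = F, the left side is false but the right side is true.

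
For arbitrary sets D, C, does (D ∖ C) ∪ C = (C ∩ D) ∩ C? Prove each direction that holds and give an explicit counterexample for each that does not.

Reverse inclusion. Let x ∈ (C ∩ D) ∩ C. Then x ∈ D ∩ C, from which x ∈ (D ∖ C) ∪ C.

Forward inclusion. This inclusion fails. Take D = {1}, C = ∅; then 1 ∈ (D ∖ C) ∪ C but 1 ∉ (C ∩ D) ∩ C.

(⊆) fails; (⊇) holds.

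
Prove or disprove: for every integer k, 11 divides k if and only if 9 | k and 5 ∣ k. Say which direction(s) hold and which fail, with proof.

(→) This fails: take k = 11. Certainly 11 ∣ 11, but 9 ∤ 11.

(←) This fails: take k = 45. Both 9 ∣ 45 and 5 ∣ 45, yet 45 is not a multiple of 11 (since 45 = 4·11 + 1), so 11 ∤ 45.

(⇒) fails and (⇐) fails.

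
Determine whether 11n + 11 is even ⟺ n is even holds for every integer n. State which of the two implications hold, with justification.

Forward direction. This fails: n = 5 gives 11n + 11 = 66, which is even, but 5 is odd, not even.

Converse. This also fails: n = 4 is even, but 11n + 11 = 55 is odd, not even.

Neither direction holds.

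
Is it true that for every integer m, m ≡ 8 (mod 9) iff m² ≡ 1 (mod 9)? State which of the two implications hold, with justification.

(⇒) holds; (⇐) fails.

Forward direction. Suppose m ≡ 8 (mod 9). Write m = 9j + 8. Then (9j + 8)² = 81j² + 144j + 64 = 9(9j² + 16j + 7) + 1, so m² ≡ 1 (mod 9).

Converse. This fails: take m = 1. Then 1² = 1 ≡ 1 (mod 9), yet 1 ≡ 1 (mod 9), not 8.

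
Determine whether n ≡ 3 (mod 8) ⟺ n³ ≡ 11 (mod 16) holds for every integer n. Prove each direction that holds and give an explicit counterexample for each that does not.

(⇐) The residues r modulo 16 with r³ ≡ 11 (mod 16) are exactly {3}, and each is ≡ 3 (mod 8).

(⇒) This fails: take n = 11. Then 11 ≡ 3 (mod 8), but 11³ = 1331 ≡ 3 (mod 16), not 11.

Only the reverse direction holds.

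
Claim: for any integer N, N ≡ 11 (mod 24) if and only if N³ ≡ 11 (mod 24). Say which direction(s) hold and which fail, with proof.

(⇒) Suppose N ≡ 11 (mod 24). Write N = 24j + 11. Then (24j + 11)³ = 13824j³ + 19008j² + 8712j + 1331 = 24(576j³ + 792j² + 363j + 55) + 11, so N³ ≡ 11 (mod 24).

(⇐) Conversely, suppose N³ ≡ 11 (mod 24). The only residue r in {0, …, 23} with r³ ≡ 11 (mod 24) is r = 11, so N ≡ 11 (mod 24).

Both implications hold.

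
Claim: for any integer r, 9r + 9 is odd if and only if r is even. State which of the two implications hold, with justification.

(⇒) Suppose 9r + 9 is odd. Since 9 is odd, 9r and r have the same parity, so 9r + 9 ≡ r + 9 (mod 2). As 9 is odd, 9r + 9 is odd exactly when r is even. Thus r is even.

(⇐) Conversely, suppose r is even; write r = 2j. Then 9r + 9 = 9·(2j) + 9 = 2·9j + 9, which is odd.

Both directions hold.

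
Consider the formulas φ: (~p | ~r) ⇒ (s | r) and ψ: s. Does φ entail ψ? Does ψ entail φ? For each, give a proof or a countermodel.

The forward direction fails; the converse holds.

Forward direction. This fails. Under p = F, s = F, r = T, the left side is true but the right side is false.

Converse. Assume the antecedent. If p is true, the antecedent forces (p = T, s = T, r = F) or (p = T, s = T, r = T), and (~p | ~r) ⇒ (s | r) holds there. If p is false, the antecedent forces (p = F, s = T, r = F) or (p = F, s = T, r = T), and (~p | ~r) ⇒ (s | r) holds there. Either way (~p | ~r) ⇒ (s | r) holds.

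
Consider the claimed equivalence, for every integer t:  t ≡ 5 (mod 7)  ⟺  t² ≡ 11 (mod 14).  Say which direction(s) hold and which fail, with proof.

Neither direction holds.

(⇒) This fails: take t = 12. Then 12 ≡ 5 (mod 7), but 12² = 144 ≡ 4 (mod 14), not 11.

(⇐) This fails: take t = 9. Then 9² = 81 ≡ 11 (mod 14), yet 9 ≡ 2 (mod 7), not 5.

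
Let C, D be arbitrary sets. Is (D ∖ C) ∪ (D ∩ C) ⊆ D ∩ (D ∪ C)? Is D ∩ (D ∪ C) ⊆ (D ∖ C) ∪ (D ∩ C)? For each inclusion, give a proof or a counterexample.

(⊆) Let x ∈ (D ∖ C) ∪ (D ∩ C). Then either x ∈ D and x ∉ C; or x ∈ C ∩ D. In each case x ∈ D ∩ (D ∪ C), so (D ∖ C) ∪ (D ∩ C) ⊆ D ∩ (D ∪ C).

(⊇) Let x ∈ D ∩ (D ∪ C). Then either x ∈ D and x ∉ C; or x ∈ C ∩ D. In each case x ∈ (D ∖ C) ∪ (D ∩ C), so D ∩ (D ∪ C) ⊆ (D ∖ C) ∪ (D ∩ C).

The two sets are equal.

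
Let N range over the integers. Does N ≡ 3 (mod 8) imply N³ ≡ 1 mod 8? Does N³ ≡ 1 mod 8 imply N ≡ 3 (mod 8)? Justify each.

Both directions fail.

Forward direction. This fails: take N = 3. Then 3 ≡ 3 (mod 8), but 3³ = 27 ≡ 3 (mod 8), not 1.

Converse. This fails: take N = 1. Then 1³ = 1 ≡ 1 (mod 8), yet 1 ≡ 1 (mod 8), not 3.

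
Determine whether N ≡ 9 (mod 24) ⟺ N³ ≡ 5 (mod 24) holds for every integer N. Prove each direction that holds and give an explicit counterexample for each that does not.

Neither implication holds.

(⟹) This fails: take N = 9. Then 9 ≡ 9 (mod 24), but 9³ = 729 ≡ 9 (mod 24), not 5.

(⟸) This fails: take N = 5. Then 5³ = 125 ≡ 5 (mod 24), yet 5 ≡ 5 (mod 24), not 9.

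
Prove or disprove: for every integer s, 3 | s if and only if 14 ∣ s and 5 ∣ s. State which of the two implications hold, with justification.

Both directions fail.

(⇒) This fails: take s = 3. Certainly 3 ∣ 3, but 14 ∤ 3.

(⇐) This fails: take s = 70. Both 14 ∣ 70 and 5 ∣ 70, yet 70 is not a multiple of 3 (since 70 = 23·3 + 1), so 3 ∤ 70.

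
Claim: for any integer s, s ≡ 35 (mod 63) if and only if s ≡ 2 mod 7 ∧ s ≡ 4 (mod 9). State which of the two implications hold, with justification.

Neither direction holds.

(⟹) This fails: s = 35 gives 35 ≡ 35 (mod 63) but 35 ≡ 0 (mod 7), so the conjunction on the right does not hold.

(⟸) This fails: s = 58 satisfies both congruences on the right (58 ≡ 2 mod 7 and 58 ≡ 4 mod 9) yet 58 ≡ 58 (mod 63), not 35.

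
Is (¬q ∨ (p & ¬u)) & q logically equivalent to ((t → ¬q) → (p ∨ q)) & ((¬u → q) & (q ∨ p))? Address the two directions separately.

Not equivalent: only (⇒) holds.

Forward direction. Assume the antecedent. If u is true, the antecedent cannot hold. If u is false, the antecedent forces (u = F, p = T, t = F, q = T) or (u = F, p = T, t = T, q = T), and the consequent holds there. Either way the consequent holds.

Converse. This fails. Under u = T, p = T, t = F, q = F, the left side is false but the right side is true.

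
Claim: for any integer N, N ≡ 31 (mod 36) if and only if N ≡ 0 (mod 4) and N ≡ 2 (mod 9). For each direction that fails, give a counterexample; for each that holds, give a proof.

Neither implication holds.

[⇒] This fails: N = 31 gives 31 ≡ 31 (mod 36) but 31 ≡ 3 (mod 4), so the conjunction on the right does not hold.

[⇐] This fails: N = 20 satisfies both congruences on the right (20 ≡ 0 mod 4 and 20 ≡ 2 mod 9) yet 20 ≡ 20 (mod 36), not 31.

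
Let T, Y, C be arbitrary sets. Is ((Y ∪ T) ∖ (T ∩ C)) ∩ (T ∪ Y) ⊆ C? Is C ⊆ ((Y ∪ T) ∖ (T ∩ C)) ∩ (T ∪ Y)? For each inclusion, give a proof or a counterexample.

Both inclusions fail.

Forward inclusion. This inclusion fails. Take T = {1}, Y = ∅, C = ∅; then 1 ∈ ((Y ∪ T) ∖ (T ∩ C)) ∩ (T ∪ Y) but 1 ∉ C.

Reverse inclusion. This inclusion fails. Take T = ∅, Y = ∅, C = {1}; then 1 ∈ C but 1 ∉ ((Y ∪ T) ∖ (T ∩ C)) ∩ (T ∪ Y).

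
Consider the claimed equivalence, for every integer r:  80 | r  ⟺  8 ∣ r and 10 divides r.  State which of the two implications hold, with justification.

(⇒) holds; (⇐) fails.

(⟸) This fails: take r = 40. Both 8 ∣ 40 and 10 ∣ 40, yet 40 is not a multiple of 80 (since 40 = 0·80 + 40), so 80 ∤ 40.

(⟹) If 80 ∣ r, write r = 80q. Since 80 = 10·8, r = 8·(10q), so 8 ∣ r; and since 80 = 8·10, r = 10·(8q), so 10 ∣ r.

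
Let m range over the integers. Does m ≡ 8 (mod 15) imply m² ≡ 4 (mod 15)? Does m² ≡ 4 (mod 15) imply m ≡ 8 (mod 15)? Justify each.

Only the forward implication holds.

Converse. This fails: take m = 2. Then 2² = 4 ≡ 4 (mod 15), yet 2 ≡ 2 (mod 15), not 8.

Forward direction. Suppose m ≡ 8 (mod 15). Write m = 15j + 8. Then (15j + 8)² = 225j² + 240j + 64 = 15(15j² + 16j + 4) + 4, so m² ≡ 4 (mod 15).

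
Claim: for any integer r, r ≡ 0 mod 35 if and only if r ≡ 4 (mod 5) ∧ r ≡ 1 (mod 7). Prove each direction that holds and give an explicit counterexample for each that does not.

(⇒) This fails: r = 0 gives 0 ≡ 0 (mod 35) but 0 ≡ 0 (mod 5), so the conjunction on the right does not hold.

(⇐) This fails: r = 29 satisfies both congruences on the right (29 ≡ 4 mod 5 and 29 ≡ 1 mod 7) yet 29 ≡ 29 (mod 35), not 0.

Both directions fail.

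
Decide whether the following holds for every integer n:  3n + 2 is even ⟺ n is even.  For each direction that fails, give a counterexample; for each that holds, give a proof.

Converse. Suppose n is even; write n = 2j. Then 3n + 2 = 3·(2j) + 2 = 2·3j + 2, which is even.

Forward direction. Suppose 3n + 2 is even. Since 3 is odd, 3n and n have the same parity, so 3n + 2 ≡ n + 2 (mod 2). As 2 is even, 3n + 2 is even exactly when n is even. Thus n is even.

Both implications hold.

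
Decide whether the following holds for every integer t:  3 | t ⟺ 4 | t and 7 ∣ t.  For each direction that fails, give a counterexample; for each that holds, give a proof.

(⇒) fails and (⇐) fails.

Forward direction. This fails: take t = 3. Certainly 3 ∣ 3, but 4 ∤ 3.

Converse. This fails: take t = 28. Both 4 ∣ 28 and 7 ∣ 28, yet 28 is not a multiple of 3 (since 28 = 9·3 + 1), so 3 ∤ 28.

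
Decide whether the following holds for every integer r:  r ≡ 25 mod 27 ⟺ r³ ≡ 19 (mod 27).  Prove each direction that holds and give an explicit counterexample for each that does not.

Forward direction. Suppose r ≡ 25 mod 27. Write r = 27j + 25. Then (27j + 25)³ = 19683j³ + 54675j² + 50625j + 15625 = 27(729j³ + 2025j² + 1875j + 578) + 19, so r³ ≡ 19 (mod 27).

Converse. This fails: take r = 7. Then 7³ = 343 ≡ 19 (mod 27), yet 7 ≡ 7 (mod 27), not 25.

The forward direction holds; the converse fails.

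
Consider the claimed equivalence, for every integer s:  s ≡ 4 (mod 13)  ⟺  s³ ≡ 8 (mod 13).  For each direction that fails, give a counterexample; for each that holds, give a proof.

Neither implication holds.

(→) This fails: take s = 4. Then 4 ≡ 4 (mod 13), but 4³ = 64 ≡ 12 (mod 13), not 8.

(←) This fails: take s = 2. Then 2³ = 8 ≡ 8 (mod 13), yet 2 ≡ 2 (mod 13), not 4.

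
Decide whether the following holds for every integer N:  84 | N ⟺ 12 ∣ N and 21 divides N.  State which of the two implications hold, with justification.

(⇒) If 84 ∣ N, write N = 84q. Since 84 = 7·12, N = 12·(7q), so 12 ∣ N; and since 84 = 4·21, N = 21·(4q), so 21 ∣ N.

(⇐) Suppose 12 ∣ N and 21 ∣ N. Any common multiple of 12 and 21 is a multiple of their lcm; here lcm(12, 21) = 12·21/gcd(12, 21) = 252/3 = 84, so 84 ∣ N.

The biconditional holds.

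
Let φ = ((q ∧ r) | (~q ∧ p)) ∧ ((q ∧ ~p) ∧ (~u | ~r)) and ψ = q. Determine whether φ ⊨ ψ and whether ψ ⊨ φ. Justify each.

[⇒] Assume the antecedent. If q is true, q reduces to true regardless of the other variables. If q is false, the antecedent cannot hold. Either way q holds.

[⇐] This fails. Under q = T, r = F, p = F, u = F, the left side is false but the right side is true.

Not equivalent: only (⇒) holds.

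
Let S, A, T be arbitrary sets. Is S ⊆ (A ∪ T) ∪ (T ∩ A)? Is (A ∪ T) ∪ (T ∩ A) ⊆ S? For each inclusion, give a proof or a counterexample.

Both inclusions fail.

Forward inclusion. This inclusion fails. Take S = {1}, A = ∅, T = ∅; then 1 ∈ S but 1 ∉ (A ∪ T) ∪ (T ∩ A).

Reverse inclusion. This inclusion fails. Take S = ∅, A = {1}, T = ∅; then 1 ∈ (A ∪ T) ∪ (T ∩ A) but 1 ∉ S.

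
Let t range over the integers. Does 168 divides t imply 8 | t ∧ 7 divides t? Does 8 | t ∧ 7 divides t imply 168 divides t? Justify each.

Only the forward direction holds.

(⇐) This fails: take t = 56. Both 8 ∣ 56 and 7 ∣ 56, yet 56 is not a multiple of 168 (since 56 = 0·168 + 56), so 168 ∤ 56.

(⇒) If 168 ∣ t, write t = 168q. Since 168 = 21·8, t = 8·(21q), so 8 ∣ t; and since 168 = 24·7, t = 7·(24q), so 7 ∣ t.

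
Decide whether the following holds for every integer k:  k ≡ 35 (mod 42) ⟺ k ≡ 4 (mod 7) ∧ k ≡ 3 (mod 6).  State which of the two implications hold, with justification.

Forward direction. This fails: k = 35 gives 35 ≡ 35 (mod 42) but 35 ≡ 0 (mod 7), so the conjunction on the right does not hold.

Converse. This fails: k = 39 satisfies both congruences on the right (39 ≡ 4 mod 7 and 39 ≡ 3 mod 6) yet 39 ≡ 39 (mod 42), not 35.

Neither implication holds.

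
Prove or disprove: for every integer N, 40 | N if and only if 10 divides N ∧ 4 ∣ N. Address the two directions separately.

Only the forward direction holds.

(⇒) If 40 ∣ N, write N = 40q. Since 40 = 4·10, N = 10·(4q), so 10 ∣ N; and since 40 = 10·4, N = 4·(10q), so 4 ∣ N.

(⇐) This fails: take N = 20. Both 10 ∣ 20 and 4 ∣ 20, yet 20 is not a multiple of 40 (since 20 = 0·40 + 20), so 40 ∤ 20.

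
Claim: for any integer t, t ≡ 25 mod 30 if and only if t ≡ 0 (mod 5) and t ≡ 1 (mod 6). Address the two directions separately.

(⟸) If t ≡ 0 (mod 5) and t ≡ 1 (mod 6), then by the Chinese remainder theorem t ≡ 25 (mod 30). This is exactly t ≡ 25 (mod 30).

(⟹) Suppose t ≡ 25 (mod 30); write t = 30j + 25. Since 5 ∣ 30, reducing mod 5 gives t ≡ 25 ≡ 0 (mod 5); since 6 ∣ 30, reducing mod 6 gives t ≡ 25 ≡ 1 (mod 6).

Both directions hold.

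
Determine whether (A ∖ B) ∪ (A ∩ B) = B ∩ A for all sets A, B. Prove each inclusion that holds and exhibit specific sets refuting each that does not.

(⊆) This inclusion fails. Take A = {1}, B = ∅; then 1 ∈ (A ∖ B) ∪ (A ∩ B) but 1 ∉ B ∩ A.

(⊇) Let x ∈ B ∩ A. Then x ∈ A ∩ B, from which x ∈ (A ∖ B) ∪ (A ∩ B).

(⊆) fails; (⊇) holds.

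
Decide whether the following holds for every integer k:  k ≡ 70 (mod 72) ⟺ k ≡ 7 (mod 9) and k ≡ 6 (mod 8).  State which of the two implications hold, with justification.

(⟹) Suppose k ≡ 70 (mod 72); write k = 72j + 70. Since 9 ∣ 72, reducing mod 9 gives k ≡ 70 ≡ 7 (mod 9); since 8 ∣ 72, reducing mod 8 gives k ≡ 70 ≡ 6 (mod 8).

(⟸) Conversely, if k ≡ 7 (mod 9) and k ≡ 6 (mod 8), then by the Chinese remainder theorem k ≡ 70 (mod 72). This is exactly k ≡ 70 (mod 72).

Both directions hold.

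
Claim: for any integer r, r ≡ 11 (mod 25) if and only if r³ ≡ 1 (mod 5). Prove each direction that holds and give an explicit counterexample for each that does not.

Not equivalent: only (⇒) holds.

(⇐) This fails: take r = 1. Then 1³ = 1 ≡ 1 (mod 5), yet 1 ≡ 1 (mod 25), not 11.

(⇒) Suppose r ≡ 11 (mod 25). Then r³ ≡ 11³ = 1331 (mod 25), and since 5 ∣ 25, also r³ ≡ 1 (mod 5).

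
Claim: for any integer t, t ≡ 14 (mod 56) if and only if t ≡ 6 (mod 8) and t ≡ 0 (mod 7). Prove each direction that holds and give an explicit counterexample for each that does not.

Both directions hold; the statement is true.

(⟸) If t ≡ 6 (mod 8) and t ≡ 0 (mod 7), then by the Chinese remainder theorem t ≡ 14 (mod 56). This is exactly t ≡ 14 (mod 56).

(⟹) Suppose t ≡ 14 (mod 56); write t = 56j + 14. Since 8 ∣ 56, reducing mod 8 gives t ≡ 14 ≡ 6 (mod 8); since 7 ∣ 56, reducing mod 7 gives t ≡ 14 ≡ 0 (mod 7).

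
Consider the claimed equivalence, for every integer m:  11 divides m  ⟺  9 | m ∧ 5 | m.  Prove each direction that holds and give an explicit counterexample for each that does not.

[⇒] This fails: take m = 11. Certainly 11 ∣ 11, but 9 ∤ 11.

[⇐] This fails: take m = 45. Both 9 ∣ 45 and 5 ∣ 45, yet 45 is not a multiple of 11 (since 45 = 4·11 + 1), so 11 ∤ 45.

(⇒) fails and (⇐) fails.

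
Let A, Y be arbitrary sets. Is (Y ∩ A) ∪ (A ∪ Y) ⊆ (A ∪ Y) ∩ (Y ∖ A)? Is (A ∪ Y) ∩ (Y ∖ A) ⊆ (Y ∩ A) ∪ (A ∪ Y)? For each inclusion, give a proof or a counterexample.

The sets are not equal: only the reverse inclusion holds.

(⊆) This inclusion fails. Take A = {1}, Y = ∅; then 1 ∈ (Y ∩ A) ∪ (A ∪ Y) but 1 ∉ (A ∪ Y) ∩ (Y ∖ A).

(⊇) Let x ∈ (A ∪ Y) ∩ (Y ∖ A). Then x ∈ Y and x ∉ A, from which x ∈ (Y ∩ A) ∪ (A ∪ Y).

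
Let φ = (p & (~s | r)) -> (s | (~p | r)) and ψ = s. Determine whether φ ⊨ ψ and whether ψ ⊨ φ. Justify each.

Forward direction. This fails. Under p = F, r = F, s = F, the left side is true but the right side is false.

Converse. Assume the antecedent. If p is true, the antecedent forces (p = T, r = F, s = T) or (p = T, r = T, s = T), and the consequent holds there. If p is false, the consequent reduces to true regardless of the other variables. Either way the consequent holds.

Only the reverse direction holds.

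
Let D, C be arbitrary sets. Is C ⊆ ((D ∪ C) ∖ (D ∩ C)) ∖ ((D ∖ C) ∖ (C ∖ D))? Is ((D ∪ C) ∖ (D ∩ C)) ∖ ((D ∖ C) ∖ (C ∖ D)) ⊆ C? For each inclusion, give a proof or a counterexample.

Only the reverse inclusion holds.

(⊆) This inclusion fails. Take D = {1}, C = {1}; then 1 ∈ C but 1 ∉ ((D ∪ C) ∖ (D ∩ C)) ∖ ((D ∖ C) ∖ (C ∖ D)).

(⊇) Let x ∈ ((D ∪ C) ∖ (D ∩ C)) ∖ ((D ∖ C) ∖ (C ∖ D)). Then x ∈ C and x ∉ D, from which x ∈ C.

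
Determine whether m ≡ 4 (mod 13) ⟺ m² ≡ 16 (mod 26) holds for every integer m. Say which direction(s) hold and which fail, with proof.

(⇒) This fails: take m = 17. Then 17 ≡ 4 (mod 13), but 17² = 289 ≡ 3 (mod 26), not 16.

(⇐) This fails: take m = 22. Then 22² = 484 ≡ 16 (mod 26), yet 22 ≡ 9 (mod 13), not 4.

Neither implication holds.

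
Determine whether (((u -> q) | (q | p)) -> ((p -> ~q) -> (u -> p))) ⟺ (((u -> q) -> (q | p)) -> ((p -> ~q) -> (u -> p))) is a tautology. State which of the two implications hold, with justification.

(⟹) This fails. Under u = T, q = F, p = F, the left side is true but the right side is false.

(⟸) Assume the antecedent. If u is true, the antecedent forces (u = T, q = F, p = T) or (u = T, q = T, p = T), and the consequent holds there. If u is false, the consequent reduces to true regardless of the other variables. Either way the consequent holds.

Only the reverse direction holds.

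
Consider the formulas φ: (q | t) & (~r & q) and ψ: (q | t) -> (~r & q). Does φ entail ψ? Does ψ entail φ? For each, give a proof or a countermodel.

(←) This fails. Under r = F, q = F, t = F, the left side is false but the right side is true.

(→) Assume the antecedent. If r is true, the antecedent cannot hold. If r is false, the antecedent forces (r = F, q = T, t = F) or (r = F, q = T, t = T), and (q | t) -> (~r & q) holds there. Either way (q | t) -> (~r & q) holds.

Not equivalent: only (⇒) holds.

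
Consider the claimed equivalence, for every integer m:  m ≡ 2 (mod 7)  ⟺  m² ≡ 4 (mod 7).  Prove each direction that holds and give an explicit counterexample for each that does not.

(⟹) Suppose m ≡ 2 (mod 7). Write m = 7j + 2. Then (7j + 2)² = 49j² + 28j + 4 = 7(7j² + 4j) + 4, so m² ≡ 4 (mod 7).

(⟸) This fails: take m = 5. Then 5² = 25 ≡ 4 (mod 7), yet 5 ≡ 5 (mod 7), not 2.

Not equivalent: only (⇒) holds.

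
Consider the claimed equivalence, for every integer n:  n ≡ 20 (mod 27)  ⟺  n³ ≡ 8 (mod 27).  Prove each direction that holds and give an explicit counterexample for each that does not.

(⇒) holds; (⇐) fails.

Forward direction. Suppose n ≡ 20 (mod 27). Write n = 27j + 20. Then (27j + 20)³ = 19683j³ + 43740j² + 32400j + 8000 = 27(729j³ + 1620j² + 1200j + 296) + 8, so n³ ≡ 8 (mod 27).

Converse. This fails: take n = 2. Then 2³ = 8 ≡ 8 (mod 27), yet 2 ≡ 2 (mod 27), not 20.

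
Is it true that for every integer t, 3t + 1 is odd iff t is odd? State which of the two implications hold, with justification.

[⇒] This fails: t = 2 gives 3t + 1 = 7, which is odd, but 2 is even, not odd.

[⇐] This also fails: t = 5 is odd, but 3t + 1 = 16 is even, not odd.

Both directions fail.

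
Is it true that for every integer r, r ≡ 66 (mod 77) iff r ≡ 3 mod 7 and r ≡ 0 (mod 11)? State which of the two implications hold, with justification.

(⇒) Suppose r ≡ 66 (mod 77); write r = 77j + 66. Since 7 ∣ 77, reducing mod 7 gives r ≡ 66 ≡ 3 (mod 7); since 11 ∣ 77, reducing mod 11 gives r ≡ 66 ≡ 0 (mod 11).

(⇐) Conversely, if r ≡ 3 (mod 7) and r ≡ 0 (mod 11), then by the Chinese remainder theorem r ≡ 66 (mod 77). This is exactly r ≡ 66 (mod 77).

Equivalent; both directions hold.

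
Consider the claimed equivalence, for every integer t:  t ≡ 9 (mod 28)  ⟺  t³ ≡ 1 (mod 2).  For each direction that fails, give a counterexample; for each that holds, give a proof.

Only the forward direction holds.

Converse. This fails: take t = 1. Then 1³ = 1 ≡ 1 (mod 2), yet 1 ≡ 1 (mod 28), not 9.

Forward direction. Suppose t ≡ 9 (mod 28). Then t³ ≡ 9³ = 729 (mod 28), and since 2 ∣ 28, also t³ ≡ 1 (mod 2).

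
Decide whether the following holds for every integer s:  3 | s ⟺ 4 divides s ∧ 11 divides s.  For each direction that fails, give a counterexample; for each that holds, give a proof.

[⇒] This fails: take s = 3. Certainly 3 ∣ 3, but 4 ∤ 3.

[⇐] This fails: take s = 44. Both 4 ∣ 44 and 11 ∣ 44, yet 44 is not a multiple of 3 (since 44 = 14·3 + 2), so 3 ∤ 44.

(⇒) fails and (⇐) fails.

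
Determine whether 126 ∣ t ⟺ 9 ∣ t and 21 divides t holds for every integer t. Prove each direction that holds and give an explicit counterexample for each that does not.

The forward direction holds; the converse fails.

(→) If 126 ∣ t, write t = 126q. Since 126 = 14·9, t = 9·(14q), so 9 ∣ t; and since 126 = 6·21, t = 21·(6q), so 21 ∣ t.

(←) This fails: take t = 63. Both 9 ∣ 63 and 21 ∣ 63, yet 63 is not a multiple of 126 (since 63 = 0·126 + 63), so 126 ∤ 63.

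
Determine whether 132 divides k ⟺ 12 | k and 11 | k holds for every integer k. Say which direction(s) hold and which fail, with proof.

Forward direction. If 132 ∣ k, write k = 132q. Since 132 = 11·12, k = 12·(11q), so 12 ∣ k; and since 132 = 12·11, k = 11·(12q), so 11 ∣ k.

Converse. Suppose 12 ∣ k and 11 ∣ k. Any common multiple of 12 and 11 is a multiple of their lcm; here gcd(12, 11) = 1, so lcm(12, 11) = 12·11 = 132, so 132 ∣ k.

Equivalent; both directions hold.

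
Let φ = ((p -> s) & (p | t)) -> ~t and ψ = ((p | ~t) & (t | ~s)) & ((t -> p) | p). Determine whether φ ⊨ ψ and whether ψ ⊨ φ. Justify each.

(⇒) fails and (⇐) fails.

(⇒) This fails. Under s = T, t = F, p = F, the left side is true but the right side is false.

(⇐) This fails. Under s = T, t = T, p = T, the left side is false but the right side is true.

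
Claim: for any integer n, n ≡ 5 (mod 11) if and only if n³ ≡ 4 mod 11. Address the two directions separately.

Both directions hold.

(→) Suppose n ≡ 5 (mod 11). Write n = 11j + 5. Then (11j + 5)³ = 1331j³ + 1815j² + 825j + 125 = 11(121j³ + 165j² + 75j + 11) + 4, so n³ ≡ 4 (mod 11).

(←) Conversely, suppose n³ ≡ 4 (mod 11). The only residue r in {0, …, 10} with r³ ≡ 4 (mod 11) is r = 5, so n ≡ 5 (mod 11).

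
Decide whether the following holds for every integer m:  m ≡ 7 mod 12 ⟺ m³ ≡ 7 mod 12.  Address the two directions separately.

The biconditional holds.

(⟹) Suppose m ≡ 7 mod 12. Write m = 12j + 7. Then (12j + 7)³ = 1728j³ + 3024j² + 1764j + 343 = 12(144j³ + 252j² + 147j + 28) + 7, so m³ ≡ 7 (mod 12).

(⟸) Conversely, suppose m³ ≡ 7 (mod 12). The only residue r in {0, …, 11} with r³ ≡ 7 (mod 12) is r = 7, so m ≡ 7 (mod 12).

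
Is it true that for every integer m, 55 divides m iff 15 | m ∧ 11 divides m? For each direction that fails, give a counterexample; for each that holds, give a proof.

(⟹) This fails: take m = 55. Certainly 55 ∣ 55, but 15 ∤ 55.

(⟸) Suppose 15 ∣ m and 11 ∣ m. Any common multiple of 15 and 11 is a multiple of their lcm; here gcd(15, 11) = 1, so lcm(15, 11) = 15·11 = 165, so 165 ∣ m. Since 55 ∣ 165, it follows that 55 ∣ m.

(⇒) fails; (⇐) holds.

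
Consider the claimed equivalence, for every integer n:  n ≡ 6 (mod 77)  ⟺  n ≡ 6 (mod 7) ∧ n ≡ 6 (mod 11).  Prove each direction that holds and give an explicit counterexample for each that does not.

(→) Suppose n ≡ 6 (mod 77); write n = 77j + 6. Since 7 ∣ 77, reducing mod 7 gives n ≡ 6 (mod 7); since 11 ∣ 77, reducing mod 11 gives n ≡ 6 (mod 11).

(←) Conversely, if n ≡ 6 (mod 7) and n ≡ 6 (mod 11), then by the Chinese remainder theorem n ≡ 6 (mod 77). This is exactly n ≡ 6 (mod 77).

Both implications hold.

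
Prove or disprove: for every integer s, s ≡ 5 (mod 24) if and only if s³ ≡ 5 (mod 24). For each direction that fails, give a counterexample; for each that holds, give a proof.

Converse. Suppose s³ ≡ 5 (mod 24). The only residue r in {0, …, 23} with r³ ≡ 5 (mod 24) is r = 5, so s ≡ 5 (mod 24).

Forward direction. Suppose s ≡ 5 (mod 24). Write s = 24j + 5. Then (24j + 5)³ = 13824j³ + 8640j² + 1800j + 125 = 24(576j³ + 360j² + 75j + 5) + 5, so s³ ≡ 5 (mod 24).

The biconditional holds.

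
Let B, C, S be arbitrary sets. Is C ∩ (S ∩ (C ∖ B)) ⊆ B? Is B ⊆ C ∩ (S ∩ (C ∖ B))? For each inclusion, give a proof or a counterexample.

Forward inclusion. This inclusion fails. Take B = ∅, C = {1}, S = {1}; then 1 ∈ C ∩ (S ∩ (C ∖ B)) but 1 ∉ B.

Reverse inclusion. This inclusion fails. Take B = {1}, C = ∅, S = ∅; then 1 ∈ B but 1 ∉ C ∩ (S ∩ (C ∖ B)).

Neither inclusion holds.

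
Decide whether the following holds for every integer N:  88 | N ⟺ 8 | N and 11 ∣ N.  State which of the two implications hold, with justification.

Equivalent; both directions hold.

(⟹) If 88 ∣ N, write N = 88q. Since 88 = 11·8, N = 8·(11q), so 8 ∣ N; and since 88 = 8·11, N = 11·(8q), so 11 ∣ N.

(⟸) Suppose 8 ∣ N and 11 ∣ N. Any common multiple of 8 and 11 is a multiple of their lcm; here gcd(8, 11) = 1, so lcm(8, 11) = 8·11 = 88, so 88 ∣ N.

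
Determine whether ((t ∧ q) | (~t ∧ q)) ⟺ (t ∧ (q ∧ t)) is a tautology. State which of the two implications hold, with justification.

(⇒) fails; (⇐) holds.

(⟹) This fails. Under t = F, q = T, the left side is true but the right side is false.

(⟸) Assume the antecedent. If t is true, the antecedent forces (t = T, q = T), and (t ∧ q) | (~t ∧ q) holds there. If t is false, the antecedent cannot hold. Either way (t ∧ q) | (~t ∧ q) holds.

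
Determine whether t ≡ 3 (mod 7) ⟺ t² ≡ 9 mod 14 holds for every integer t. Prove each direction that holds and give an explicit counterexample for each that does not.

(⇒) fails and (⇐) fails.

Forward direction. This fails: take t = 10. Then 10 ≡ 3 (mod 7), but 10² = 100 ≡ 2 (mod 14), not 9.

Converse. This fails: take t = 11. Then 11² = 121 ≡ 9 (mod 14), yet 11 ≡ 4 (mod 7), not 3.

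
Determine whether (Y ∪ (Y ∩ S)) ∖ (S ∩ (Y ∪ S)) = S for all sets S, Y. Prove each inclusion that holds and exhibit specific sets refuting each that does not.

(⊆) This inclusion fails. Take S = ∅, Y = {1}; then 1 ∈ (Y ∪ (Y ∩ S)) ∖ (S ∩ (Y ∪ S)) but 1 ∉ S.

(⊇) This inclusion fails. Take S = {1}, Y = ∅; then 1 ∈ S but 1 ∉ (Y ∪ (Y ∩ S)) ∖ (S ∩ (Y ∪ S)).

(⊆) fails and (⊇) fails.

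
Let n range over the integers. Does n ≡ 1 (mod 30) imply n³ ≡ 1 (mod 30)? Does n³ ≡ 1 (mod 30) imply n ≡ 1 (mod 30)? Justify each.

Both directions hold; the statement is true.

(⟸) Suppose n³ ≡ 1 (mod 30). The only residue r in {0, …, 29} with r³ ≡ 1 (mod 30) is r = 1, so n ≡ 1 (mod 30).

(⟹) Suppose n ≡ 1 (mod 30). Write n = 30j + 1. Then (30j + 1)³ = 27000j³ + 2700j² + 90j + 1 = 30(900j³ + 90j² + 3j) + 1, so n³ ≡ 1 (mod 30).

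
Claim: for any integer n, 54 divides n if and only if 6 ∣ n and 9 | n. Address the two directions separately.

(⟹) If 54 ∣ n, write n = 54q. Since 54 = 9·6, n = 6·(9q), so 6 ∣ n; and since 54 = 6·9, n = 9·(6q), so 9 ∣ n.

(⟸) This fails: take n = 18. Both 6 ∣ 18 and 9 ∣ 18, yet 18 is not a multiple of 54 (since 18 = 0·54 + 18), so 54 ∤ 18.

The forward direction holds; the converse fails.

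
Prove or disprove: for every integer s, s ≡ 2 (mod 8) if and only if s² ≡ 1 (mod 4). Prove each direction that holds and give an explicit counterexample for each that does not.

(⟹) This fails: take s = 2. Then 2 ≡ 2 (mod 8), but 2² = 4 ≡ 0 (mod 4), not 1.

(⟸) This fails: take s = 1. Then 1² = 1 ≡ 1 (mod 4), yet 1 ≡ 1 (mod 8), not 2.

Neither direction holds.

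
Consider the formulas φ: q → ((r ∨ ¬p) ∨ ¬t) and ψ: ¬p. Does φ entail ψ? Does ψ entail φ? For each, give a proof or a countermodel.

The forward direction fails; the converse holds.

(⟹) This fails. Under r = F, t = F, p = T, q = F, the left side is true but the right side is false.

(⟸) Assume the antecedent. If p is true, the antecedent cannot hold. If p is false, q → ((r ∨ ¬p) ∨ ¬t) reduces to true regardless of the other variables. Either way q → ((r ∨ ¬p) ∨ ¬t) holds.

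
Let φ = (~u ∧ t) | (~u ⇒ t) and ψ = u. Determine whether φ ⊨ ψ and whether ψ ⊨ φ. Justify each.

Forward direction. This fails. Under u = F, t = T, the left side is true but the right side is false.

Converse. Assume the antecedent. If u is true, (~u ∧ t) | (~u ⇒ t) reduces to true regardless of the other variables. If u is false, the antecedent cannot hold. Either way (~u ∧ t) | (~u ⇒ t) holds.

Only the reverse direction holds.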